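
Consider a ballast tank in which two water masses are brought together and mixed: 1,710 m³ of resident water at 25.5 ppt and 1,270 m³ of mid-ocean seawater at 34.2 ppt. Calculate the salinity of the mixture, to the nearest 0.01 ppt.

By conservation of dissolved salt,
salt = 1,710×25.5 + 1,270×34.2 = 43,605 + 43,434 = 87,039
volume = 1,710 + 1,270 = 2,980 m³
S = 87,039 / 2,980 = 29.2077 ppt

29.21 ppt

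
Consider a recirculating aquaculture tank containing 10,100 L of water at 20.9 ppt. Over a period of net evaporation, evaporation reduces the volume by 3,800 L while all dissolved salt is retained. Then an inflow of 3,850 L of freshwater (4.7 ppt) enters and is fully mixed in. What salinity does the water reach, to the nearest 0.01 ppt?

22.58 ppt

After evaporation: salt = 10,100×20.9 = 211,090; volume = 10,100 − 3,800 = 6,300 L
After mixing: salt = 211,090 + 3,850×4.7 = 229,185; volume = 6,300 + 3,850 = 10,150 L
S = 229,185 / 10,150 = 22.5798 ppt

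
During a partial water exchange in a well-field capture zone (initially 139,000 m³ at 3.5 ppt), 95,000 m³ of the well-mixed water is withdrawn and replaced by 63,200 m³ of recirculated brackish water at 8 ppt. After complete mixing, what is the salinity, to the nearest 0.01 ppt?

6.15 ppt

Remaining after removal: 44,000 m³ at 3.5 ppt (salt = 154,000)
After addition: salt = 154,000 + 63,200×8 = 659,600; volume = 107,200 m³
S = 659,600 / 107,200 = 6.153 ppt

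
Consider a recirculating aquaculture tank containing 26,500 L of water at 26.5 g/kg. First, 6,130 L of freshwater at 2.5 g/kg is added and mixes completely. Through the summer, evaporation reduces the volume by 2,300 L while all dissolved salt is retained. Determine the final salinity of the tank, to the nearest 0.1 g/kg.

23.7 g/kg

After mixing: salt = 26,500×26.5 + 6,130×2.5 = 717,575; volume = 32,630 L
After evaporation: salt unchanged = 717,575; volume = 32,630 − 2,300 = 30,330 L
S = 717,575 / 30,330 = 23.6589 g/kg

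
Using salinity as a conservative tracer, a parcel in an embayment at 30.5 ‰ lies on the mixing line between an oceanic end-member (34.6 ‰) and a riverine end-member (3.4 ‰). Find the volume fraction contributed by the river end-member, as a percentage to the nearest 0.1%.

Let f be the freshwater fraction. Salt balance per unit volume:
f×3.4 + (1−f)×34.6 = 30.5
f = (34.6 − 30.5) / (34.6 − 3.4) = 4.1/31.2 = 0.1314

13.1%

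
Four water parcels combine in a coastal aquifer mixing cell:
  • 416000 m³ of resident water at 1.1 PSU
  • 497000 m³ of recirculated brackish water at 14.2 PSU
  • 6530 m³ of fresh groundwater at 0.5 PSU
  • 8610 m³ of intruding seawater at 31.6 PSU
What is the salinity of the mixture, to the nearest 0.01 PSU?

8.39 PSU

Conserving salt mass:
salt = 416,000×1.1 + 497,000×14.2 + 6,530×0.5 + 8,610×31.6 = 457,600 + 7,057,400 + 3,265 + 272,076 = 7,790,341
volume = 416,000 + 497,000 + 6,530 + 8,610 = 928,140 m³
S = 7,790,341 / 928,140 = 8.3935 PSU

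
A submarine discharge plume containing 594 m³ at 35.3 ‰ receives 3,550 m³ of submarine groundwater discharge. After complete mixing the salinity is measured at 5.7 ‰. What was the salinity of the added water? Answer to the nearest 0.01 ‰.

Salt balance: 594×35.3 + 3,550×S = 4,144×5.7
20,968.2 + 3,550·S = 23,620.8
S = (23,620.8 − 20,968.2) / 3,550 = 0.7472 ‰

0.75 ‰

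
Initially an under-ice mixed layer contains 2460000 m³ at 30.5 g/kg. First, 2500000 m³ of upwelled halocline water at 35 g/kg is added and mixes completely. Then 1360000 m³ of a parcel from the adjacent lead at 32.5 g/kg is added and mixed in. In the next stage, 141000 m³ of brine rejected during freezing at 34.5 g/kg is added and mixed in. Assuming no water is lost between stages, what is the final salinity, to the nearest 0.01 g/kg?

32.75 g/kg

Salt balance:
Initial salt = 2,460,000×30.5 = 75,030,000
After stage 1: salt = 75,030,000 + 2,500,000×35 = 162,530,000; volume = 4,960,000 m³; S = 32.768 g/kg
After stage 2: salt = 162,530,000 + 1,360,000×32.5 = 206,730,000; volume = 6,320,000 m³; S = 32.71 g/kg
After stage 3: salt = 206,730,000 + 141,000×34.5 = 211,594,500; volume = 6,461,000 m³
S = 211,594,500 / 6,461,000 = 32.7495 g/kg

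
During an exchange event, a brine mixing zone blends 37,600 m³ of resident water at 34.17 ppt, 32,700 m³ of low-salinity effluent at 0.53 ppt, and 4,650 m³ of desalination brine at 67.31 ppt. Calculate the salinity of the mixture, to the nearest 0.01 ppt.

21.55 ppt

Conserving salt mass:
salt = 37,600×34.17 + 32,700×0.53 + 4,650×67.31 = 1,284,792 + 17,331 + 312,991.5 = 1,615,114.5
volume = 37,600 + 32,700 + 4,650 = 74,950 m³
S = 1,615,114.5 / 74,950 = 21.5492 ppt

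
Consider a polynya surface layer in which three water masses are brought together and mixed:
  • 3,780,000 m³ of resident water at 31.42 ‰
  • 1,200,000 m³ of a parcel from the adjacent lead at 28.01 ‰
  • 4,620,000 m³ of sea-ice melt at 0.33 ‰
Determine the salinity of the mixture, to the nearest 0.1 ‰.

16.0 ‰

By conservation of dissolved salt,
salt = 3,780,000×31.42 + 1,200,000×28.01 + 4,620,000×0.33 = 118,767,600 + 33,612,000 + 1,524,600 = 153,904,200
volume = 3,780,000 + 1,200,000 + 4,620,000 = 9,600,000 m³
S = 153,904,200 / 9,600,000 = 16.032 ‰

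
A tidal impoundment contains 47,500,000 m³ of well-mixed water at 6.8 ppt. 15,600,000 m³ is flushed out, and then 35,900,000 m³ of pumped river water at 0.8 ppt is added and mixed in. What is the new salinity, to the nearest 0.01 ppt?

3.62 ppt

Remaining after removal: 31,900,000 m³ at 6.8 ppt (salt = 216,920,000)
After addition: salt = 216,920,000 + 35,900,000×0.8 = 245,640,000; volume = 67,800,000 m³
S = 245,640,000 / 67,800,000 = 3.623 ppt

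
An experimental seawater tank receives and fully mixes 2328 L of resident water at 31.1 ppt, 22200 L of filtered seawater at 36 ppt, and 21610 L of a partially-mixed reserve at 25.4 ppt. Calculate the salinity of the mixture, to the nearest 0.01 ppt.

30.79 ppt

Total salt / total volume:
salt = 2,328×31.1 + 22,200×36 + 21,610×25.4 = 72,400.8 + 799,200 + 548,894 = 1,420,494.8
volume = 2,328 + 22,200 + 21,610 = 46,138 L
S = 1,420,494.8 / 46,138 = 30.788 ppt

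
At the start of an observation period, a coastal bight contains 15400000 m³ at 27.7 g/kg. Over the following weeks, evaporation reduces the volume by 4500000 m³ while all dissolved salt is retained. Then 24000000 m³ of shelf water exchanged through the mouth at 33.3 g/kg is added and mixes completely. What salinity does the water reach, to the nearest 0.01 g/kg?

35.12 g/kg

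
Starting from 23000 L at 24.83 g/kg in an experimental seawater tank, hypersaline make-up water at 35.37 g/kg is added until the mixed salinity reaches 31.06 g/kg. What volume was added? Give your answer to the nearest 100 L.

Salt balance: 23,000×24.83 + V×35.37 = (23,000+V)×31.06
571,090 + 35.37V = 714,380 + 31.06V
143,290 = 4.31V
V = 33,245.94 L

33200 L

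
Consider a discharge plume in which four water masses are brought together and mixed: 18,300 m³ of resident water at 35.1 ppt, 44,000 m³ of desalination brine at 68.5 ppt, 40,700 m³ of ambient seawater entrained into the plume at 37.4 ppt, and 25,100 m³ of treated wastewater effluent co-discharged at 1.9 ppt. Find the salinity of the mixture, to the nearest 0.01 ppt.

40.80 ppt

Mass of salt is conserved:
salt = 18,300×35.1 + 44,000×68.5 + 40,700×37.4 + 25,100×1.9 = 642,330 + 3,014,000 + 1,522,180 + 47,690 = 5,226,200
volume = 18,300 + 44,000 + 40,700 + 25,100 = 128,100 m³
S = 5,226,200 / 128,100 = 40.7978 ppt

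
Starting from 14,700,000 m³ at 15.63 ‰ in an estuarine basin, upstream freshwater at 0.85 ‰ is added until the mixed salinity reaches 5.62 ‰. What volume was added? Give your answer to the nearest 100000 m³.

30800000 m³

Salt balance: 14,700,000×15.63 + V×0.85 = (14,700,000+V)×5.62
229,761,000 + 0.85V = 82,614,000 + 5.62V
147,147,000 = 4.77V
V = 30,848,427.67 m³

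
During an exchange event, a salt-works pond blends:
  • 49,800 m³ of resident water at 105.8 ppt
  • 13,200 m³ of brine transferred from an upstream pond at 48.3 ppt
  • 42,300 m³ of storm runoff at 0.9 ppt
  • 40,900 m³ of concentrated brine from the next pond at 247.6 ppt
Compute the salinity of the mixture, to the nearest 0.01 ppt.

Weighted by volume,
salt = 49,800×105.8 + 13,200×48.3 + 42,300×0.9 + 40,900×247.6 = 5,268,840 + 637,560 + 38,070 + 10,126,840 = 16,071,310
volume = 49,800 + 13,200 + 42,300 + 40,900 = 146,200 m³
S = 16,071,310 / 146,200 = 109.9269 ppt

109.93 ppt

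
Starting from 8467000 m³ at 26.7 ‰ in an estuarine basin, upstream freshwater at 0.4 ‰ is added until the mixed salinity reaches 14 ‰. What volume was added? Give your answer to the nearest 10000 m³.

Salt balance: 8,467,000×26.7 + V×0.4 = (8,467,000+V)×14
226,068,900 + 0.4V = 118,538,000 + 14V
107,530,900 = 13.6V
V = 7,906,683.82 m³

7910000 m³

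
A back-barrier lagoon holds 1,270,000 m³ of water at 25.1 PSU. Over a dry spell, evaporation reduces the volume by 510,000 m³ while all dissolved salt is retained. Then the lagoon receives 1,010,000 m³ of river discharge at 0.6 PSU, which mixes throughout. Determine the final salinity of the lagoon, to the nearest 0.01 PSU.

18.35 PSU

After evaporation: salt = 1,270,000×25.1 = 31,877,000; volume = 1,270,000 − 510,000 = 760,000 m³
After mixing: salt = 31,877,000 + 1,010,000×0.6 = 32,483,000; volume = 760,000 + 1,010,000 = 1,770,000 m³
S = 32,483,000 / 1,770,000 = 18.352 PSU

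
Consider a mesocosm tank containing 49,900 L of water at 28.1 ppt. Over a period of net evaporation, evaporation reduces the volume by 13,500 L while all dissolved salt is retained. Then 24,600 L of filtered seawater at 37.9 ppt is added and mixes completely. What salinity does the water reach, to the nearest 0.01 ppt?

After evaporation: salt = 49,900×28.1 = 1,402,190; volume = 49,900 − 13,500 = 36,400 L
After mixing: salt = 1,402,190 + 24,600×37.9 = 2,334,530; volume = 36,400 + 24,600 = 61,000 L
S = 2,334,530 / 61,000 = 38.271 ppt

38.27 ppt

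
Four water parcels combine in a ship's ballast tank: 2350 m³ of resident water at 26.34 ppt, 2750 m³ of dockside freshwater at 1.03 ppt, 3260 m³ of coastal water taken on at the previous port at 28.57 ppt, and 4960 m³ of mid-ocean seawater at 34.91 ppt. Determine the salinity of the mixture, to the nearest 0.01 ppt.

24.85 ppt

By conservation of dissolved salt,
salt = 2,350×26.34 + 2,750×1.03 + 3,260×28.57 + 4,960×34.91 = 61,899 + 2,832.5 + 93,138.2 + 173,153.6 = 331,023.3
volume = 2,350 + 2,750 + 3,260 + 4,960 = 13,320 m³
S = 331,023.3 / 13,320 = 24.8516 ppt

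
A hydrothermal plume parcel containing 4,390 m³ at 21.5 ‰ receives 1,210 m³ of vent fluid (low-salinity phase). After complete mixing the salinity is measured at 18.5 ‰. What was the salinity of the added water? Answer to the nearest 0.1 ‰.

7.6 ‰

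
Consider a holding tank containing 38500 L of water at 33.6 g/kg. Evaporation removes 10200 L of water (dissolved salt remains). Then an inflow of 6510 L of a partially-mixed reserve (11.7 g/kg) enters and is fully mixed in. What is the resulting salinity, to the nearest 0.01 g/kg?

39.35 g/kg

After evaporation: salt = 38,500×33.6 = 1,293,600; volume = 38,500 − 10,200 = 28,300 L
After mixing: salt = 1,293,600 + 6,510×11.7 = 1,369,767; volume = 28,300 + 6,510 = 34,810 L
S = 1,369,767 / 34,810 = 39.3498 g/kg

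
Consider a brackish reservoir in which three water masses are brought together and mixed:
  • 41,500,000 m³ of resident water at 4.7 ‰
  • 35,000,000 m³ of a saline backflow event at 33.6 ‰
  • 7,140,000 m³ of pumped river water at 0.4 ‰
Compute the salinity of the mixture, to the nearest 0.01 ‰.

16.43 ‰

Weighted by volume,
salt = 41,500,000×4.7 + 35,000,000×33.6 + 7,140,000×0.4 = 195,050,000 + 1,176,000,000 + 2,856,000 = 1,373,906,000
volume = 41,500,000 + 35,000,000 + 7,140,000 = 83,640,000 m³
S = 1,373,906,000 / 83,640,000 = 16.4264 ‰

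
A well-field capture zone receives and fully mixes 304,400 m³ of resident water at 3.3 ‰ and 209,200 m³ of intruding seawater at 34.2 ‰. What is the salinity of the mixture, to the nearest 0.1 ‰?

15.9 ‰

By conservation of dissolved salt,
salt = 304,400×3.3 + 209,200×34.2 = 1,004,520 + 7,154,640 = 8,159,160
volume = 304,400 + 209,200 = 513,600 m³
S = 8,159,160 / 513,600 = 15.886 ‰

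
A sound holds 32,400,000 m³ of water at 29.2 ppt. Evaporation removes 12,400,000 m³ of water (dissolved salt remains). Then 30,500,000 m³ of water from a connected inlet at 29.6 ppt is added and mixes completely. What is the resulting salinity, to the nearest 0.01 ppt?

36.61 ppt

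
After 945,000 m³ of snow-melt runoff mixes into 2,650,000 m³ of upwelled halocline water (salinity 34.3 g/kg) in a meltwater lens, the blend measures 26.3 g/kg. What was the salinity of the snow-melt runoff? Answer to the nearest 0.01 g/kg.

Salt balance: 2,650,000×34.3 + 945,000×S = 3,595,000×26.3
90,895,000 + 945,000·S = 94,548,500
S = (94,548,500 − 90,895,000) / 945,000 = 3.8661 g/kg

3.87 g/kg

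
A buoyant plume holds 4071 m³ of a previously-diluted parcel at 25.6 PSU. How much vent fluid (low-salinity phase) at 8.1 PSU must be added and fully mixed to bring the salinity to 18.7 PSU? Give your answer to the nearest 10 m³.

2650 m³

Salt balance: 4,071×25.6 + V×8.1 = (4,071+V)×18.7
104,217.6 + 8.1V = 76,127.7 + 18.7V
28,089.9 = 10.6V
V = 2,649.99 m³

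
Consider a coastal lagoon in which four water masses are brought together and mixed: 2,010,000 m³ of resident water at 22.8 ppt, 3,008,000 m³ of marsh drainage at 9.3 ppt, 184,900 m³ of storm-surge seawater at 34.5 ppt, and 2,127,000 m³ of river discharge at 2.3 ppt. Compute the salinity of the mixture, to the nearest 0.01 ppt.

Weighted by volume,
salt = 2,010,000×22.8 + 3,008,000×9.3 + 184,900×34.5 + 2,127,000×2.3 = 45,828,000 + 27,974,400 + 6,379,050 + 4,892,100 = 85,073,550
volume = 2,010,000 + 3,008,000 + 184,900 + 2,127,000 = 7,329,900 m³
S = 85,073,550 / 7,329,900 = 11.6064 ppt

11.61 ppt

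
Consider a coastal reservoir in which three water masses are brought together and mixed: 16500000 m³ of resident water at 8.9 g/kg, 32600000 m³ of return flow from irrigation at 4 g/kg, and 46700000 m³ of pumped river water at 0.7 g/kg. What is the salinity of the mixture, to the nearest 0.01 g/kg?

Conserving salt mass:
salt = 16,500,000×8.9 + 32,600,000×4 + 46,700,000×0.7 = 146,850,000 + 130,400,000 + 32,690,000 = 309,940,000
volume = 16,500,000 + 32,600,000 + 46,700,000 = 95,800,000 m³
S = 309,940,000 / 95,800,000 = 3.2353 g/kg

3.24 g/kg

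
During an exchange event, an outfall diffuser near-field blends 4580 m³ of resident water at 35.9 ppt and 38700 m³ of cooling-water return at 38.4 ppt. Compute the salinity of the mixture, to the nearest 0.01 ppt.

38.14 ppt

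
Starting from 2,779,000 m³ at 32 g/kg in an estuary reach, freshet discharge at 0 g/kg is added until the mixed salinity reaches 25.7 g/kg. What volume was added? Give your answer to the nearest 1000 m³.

Salt balance: 2,779,000×32 + V×0 = (2,779,000+V)×25.7
88,928,000 + 0V = 71,420,300 + 25.7V
17,507,700 = 25.7V
V = 681,233.46 m³

681000 m³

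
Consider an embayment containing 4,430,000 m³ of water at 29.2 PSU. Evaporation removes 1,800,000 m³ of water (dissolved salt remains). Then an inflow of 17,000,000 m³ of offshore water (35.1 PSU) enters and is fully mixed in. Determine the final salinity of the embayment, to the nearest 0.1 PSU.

37.0 PSU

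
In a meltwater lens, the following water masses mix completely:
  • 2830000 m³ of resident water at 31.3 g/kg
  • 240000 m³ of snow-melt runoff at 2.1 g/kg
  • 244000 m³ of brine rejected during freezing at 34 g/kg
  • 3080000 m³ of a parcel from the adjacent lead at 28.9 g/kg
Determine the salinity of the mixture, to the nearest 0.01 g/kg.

29.15 g/kg

Salt balance:
salt = 2,830,000×31.3 + 240,000×2.1 + 244,000×34 + 3,080,000×28.9 = 88,579,000 + 504,000 + 8,296,000 + 89,012,000 = 186,391,000
volume = 2,830,000 + 240,000 + 244,000 + 3,080,000 = 6,394,000 m³
S = 186,391,000 / 6,394,000 = 29.1509 g/kg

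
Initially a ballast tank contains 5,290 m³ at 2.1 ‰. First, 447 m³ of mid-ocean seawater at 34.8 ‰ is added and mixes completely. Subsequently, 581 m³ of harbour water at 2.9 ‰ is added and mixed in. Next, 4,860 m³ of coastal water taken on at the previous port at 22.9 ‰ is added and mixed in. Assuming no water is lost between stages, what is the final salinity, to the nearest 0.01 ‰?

Weighted by volume,
Initial salt = 5,290×2.1 = 11,109
After stage 1: salt = 11,109 + 447×34.8 = 26,664.6; volume = 5,737 m³; S = 4.648 ‰
After stage 2: salt = 26,664.6 + 581×2.9 = 28,349.5; volume = 6,318 m³; S = 4.487 ‰
After stage 3: salt = 28,349.5 + 4,860×22.9 = 139,643.5; volume = 11,178 m³
S = 139,643.5 / 11,178 = 12.4927 ‰

12.49 ‰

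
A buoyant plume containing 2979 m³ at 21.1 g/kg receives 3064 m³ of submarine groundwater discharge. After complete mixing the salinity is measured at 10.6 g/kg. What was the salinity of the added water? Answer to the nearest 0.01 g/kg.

Salt balance: 2,979×21.1 + 3,064×S = 6,043×10.6
62,856.9 + 3,064·S = 64,055.8
S = (64,055.8 − 62,856.9) / 3,064 = 0.3913 g/kg

0.39 g/kg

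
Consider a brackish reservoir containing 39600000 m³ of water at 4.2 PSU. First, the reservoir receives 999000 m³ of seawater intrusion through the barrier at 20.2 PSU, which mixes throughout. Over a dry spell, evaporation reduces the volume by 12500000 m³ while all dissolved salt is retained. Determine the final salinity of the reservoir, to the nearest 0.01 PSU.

6.64 PSU

After mixing: salt = 39,600,000×4.2 + 999,000×20.2 = 186,499,800; volume = 40,599,000 m³
After evaporation: salt unchanged = 186,499,800; volume = 40,599,000 − 12,500,000 = 28,099,000 m³
S = 186,499,800 / 28,099,000 = 6.6372 PSU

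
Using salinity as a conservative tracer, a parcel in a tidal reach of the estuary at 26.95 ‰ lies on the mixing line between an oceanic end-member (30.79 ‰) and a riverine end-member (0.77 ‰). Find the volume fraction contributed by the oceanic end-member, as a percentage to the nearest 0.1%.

87.2%

Let g be the oceanic fraction. Salt balance per unit volume:
g×30.79 + (1−g)×0.77 = 26.95
g = (26.95 − 0.77) / (30.79 − 0.77) = 26.18/30.02 = 0.8721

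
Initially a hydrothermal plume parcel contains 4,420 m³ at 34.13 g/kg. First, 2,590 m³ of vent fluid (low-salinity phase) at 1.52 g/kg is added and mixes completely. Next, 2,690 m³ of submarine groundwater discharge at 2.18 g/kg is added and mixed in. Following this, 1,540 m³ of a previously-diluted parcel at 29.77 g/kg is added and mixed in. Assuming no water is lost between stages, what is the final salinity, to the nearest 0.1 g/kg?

18.4 g/kg

Weighted by volume,
Initial salt = 4,420×34.13 = 150,854.6
After stage 1: salt = 150,854.6 + 2,590×1.52 = 154,791.4; volume = 7,010 m³; S = 22.082 g/kg
After stage 2: salt = 154,791.4 + 2,690×2.18 = 160,655.6; volume = 9,700 m³; S = 16.562 g/kg
After stage 3: salt = 160,655.6 + 1,540×29.77 = 206,501.4; volume = 11,240 m³
S = 206,501.4 / 11,240 = 18.372 g/kg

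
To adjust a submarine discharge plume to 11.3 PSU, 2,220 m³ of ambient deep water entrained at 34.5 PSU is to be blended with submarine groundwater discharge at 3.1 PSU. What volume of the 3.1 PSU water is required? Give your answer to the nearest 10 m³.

Salt balance: 2,220×34.5 + V×3.1 = (2,220+V)×11.3
76,590 + 3.1V = 25,086 + 11.3V
51,504 = 8.2V
V = 6,280.98 m³

6280 m³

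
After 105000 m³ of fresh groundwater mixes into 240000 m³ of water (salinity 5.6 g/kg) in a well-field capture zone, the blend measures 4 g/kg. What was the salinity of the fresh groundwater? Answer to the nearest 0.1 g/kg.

Salt balance: 240,000×5.6 + 105,000×S = 345,000×4
1,344,000 + 105,000·S = 1,380,000
S = (1,380,000 − 1,344,000) / 105,000 = 0.3429 g/kg

0.3 g/kg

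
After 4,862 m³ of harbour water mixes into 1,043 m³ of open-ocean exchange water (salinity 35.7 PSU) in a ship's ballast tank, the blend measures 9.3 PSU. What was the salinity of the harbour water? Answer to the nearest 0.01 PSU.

3.64 PSU

Salt balance: 1,043×35.7 + 4,862×S = 5,905×9.3
37,235.1 + 4,862·S = 54,916.5
S = (54,916.5 − 37,235.1) / 4,862 = 3.6367 PSU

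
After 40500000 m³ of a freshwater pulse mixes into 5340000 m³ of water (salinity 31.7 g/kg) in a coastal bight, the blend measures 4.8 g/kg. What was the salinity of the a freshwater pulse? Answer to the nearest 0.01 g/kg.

Salt balance: 5,340,000×31.7 + 40,500,000×S = 45,840,000×4.8
169,278,000 + 40,500,000·S = 220,032,000
S = (220,032,000 − 169,278,000) / 40,500,000 = 1.2532 g/kg

1.25 g/kg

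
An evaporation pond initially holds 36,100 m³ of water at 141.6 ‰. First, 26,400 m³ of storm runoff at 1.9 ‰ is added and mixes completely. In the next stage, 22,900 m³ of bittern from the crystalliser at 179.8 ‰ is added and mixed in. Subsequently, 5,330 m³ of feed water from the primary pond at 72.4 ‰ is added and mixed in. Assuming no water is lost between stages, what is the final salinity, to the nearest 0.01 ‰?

106.53 ‰

Salt balance:
Initial salt = 36,100×141.6 = 5,111,760
After stage 1: salt = 5,111,760 + 26,400×1.9 = 5,161,920; volume = 62,500 m³; S = 82.591 ‰
After stage 2: salt = 5,161,920 + 22,900×179.8 = 9,279,340; volume = 85,400 m³; S = 108.657 ‰
After stage 3: salt = 9,279,340 + 5,330×72.4 = 9,665,232; volume = 90,730 m³
S = 9,665,232 / 90,730 = 106.5274 ‰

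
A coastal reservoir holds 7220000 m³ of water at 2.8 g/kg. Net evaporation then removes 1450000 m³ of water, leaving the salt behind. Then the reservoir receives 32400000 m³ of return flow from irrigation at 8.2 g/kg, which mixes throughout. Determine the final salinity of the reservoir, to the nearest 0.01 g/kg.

After evaporation: salt = 7,220,000×2.8 = 20,216,000; volume = 7,220,000 − 1,450,000 = 5,770,000 m³
After mixing: salt = 20,216,000 + 32,400,000×8.2 = 285,896,000; volume = 5,770,000 + 32,400,000 = 38,170,000 m³
S = 285,896,000 / 38,170,000 = 7.4901 g/kg

7.49 g/kg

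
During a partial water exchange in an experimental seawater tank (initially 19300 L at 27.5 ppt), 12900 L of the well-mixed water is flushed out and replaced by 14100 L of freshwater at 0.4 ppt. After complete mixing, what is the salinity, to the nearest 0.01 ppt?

8.86 ppt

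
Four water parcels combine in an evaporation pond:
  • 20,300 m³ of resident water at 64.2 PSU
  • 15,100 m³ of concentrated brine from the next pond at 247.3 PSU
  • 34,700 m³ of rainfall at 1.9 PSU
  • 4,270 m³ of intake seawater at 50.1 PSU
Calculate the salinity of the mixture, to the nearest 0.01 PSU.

Salt balance:
salt = 20,300×64.2 + 15,100×247.3 + 34,700×1.9 + 4,270×50.1 = 1,303,260 + 3,734,230 + 65,930 + 213,927 = 5,317,347
volume = 20,300 + 15,100 + 34,700 + 4,270 = 74,370 m³
S = 5,317,347 / 74,370 = 71.4985 PSU

71.50 PSU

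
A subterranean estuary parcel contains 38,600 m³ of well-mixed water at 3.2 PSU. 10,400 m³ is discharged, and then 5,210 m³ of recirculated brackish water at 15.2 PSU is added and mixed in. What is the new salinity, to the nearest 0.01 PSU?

5.07 PSU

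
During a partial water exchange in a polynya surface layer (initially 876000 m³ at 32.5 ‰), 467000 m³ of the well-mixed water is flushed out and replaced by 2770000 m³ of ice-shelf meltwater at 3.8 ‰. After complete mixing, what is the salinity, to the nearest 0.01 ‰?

Remaining after removal: 409,000 m³ at 32.5 ‰ (salt = 13,292,500)
After addition: salt = 13,292,500 + 2,770,000×3.8 = 23,818,500; volume = 3,179,000 m³
S = 23,818,500 / 3,179,000 = 7.4925 ‰

7.49 ‰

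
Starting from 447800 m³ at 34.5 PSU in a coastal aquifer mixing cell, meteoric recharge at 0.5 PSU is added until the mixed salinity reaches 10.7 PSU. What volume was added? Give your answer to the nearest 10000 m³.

Salt balance: 447,800×34.5 + V×0.5 = (447,800+V)×10.7
15,449,100 + 0.5V = 4,791,460 + 10.7V
10,657,640 = 10.2V
V = 1,044,866.67 m³

1040000 m³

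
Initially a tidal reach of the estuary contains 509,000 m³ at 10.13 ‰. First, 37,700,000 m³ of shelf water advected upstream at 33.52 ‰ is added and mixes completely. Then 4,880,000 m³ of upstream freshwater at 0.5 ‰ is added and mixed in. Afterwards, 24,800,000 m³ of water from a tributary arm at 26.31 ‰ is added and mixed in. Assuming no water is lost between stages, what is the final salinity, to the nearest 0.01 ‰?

28.34 ‰

By conservation of dissolved salt,
Initial salt = 509,000×10.13 = 5,156,170
After stage 1: salt = 5,156,170 + 37,700,000×33.52 = 1,268,860,170; volume = 38,209,000 m³; S = 33.208 ‰
After stage 2: salt = 1,268,860,170 + 4,880,000×0.5 = 1,271,300,170; volume = 43,089,000 m³; S = 29.504 ‰
After stage 3: salt = 1,271,300,170 + 24,800,000×26.31 = 1,923,788,170; volume = 67,889,000 m³
S = 1,923,788,170 / 67,889,000 = 28.3373 ‰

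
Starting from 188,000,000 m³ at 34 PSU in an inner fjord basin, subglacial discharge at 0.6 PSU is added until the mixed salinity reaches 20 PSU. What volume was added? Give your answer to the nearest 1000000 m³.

Salt balance: 188,000,000×34 + V×0.6 = (188,000,000+V)×20
6,392,000,000 + 0.6V = 3,760,000,000 + 20V
2,632,000,000 = 19.4V
V = 135,670,103.09 m³

136000000 m³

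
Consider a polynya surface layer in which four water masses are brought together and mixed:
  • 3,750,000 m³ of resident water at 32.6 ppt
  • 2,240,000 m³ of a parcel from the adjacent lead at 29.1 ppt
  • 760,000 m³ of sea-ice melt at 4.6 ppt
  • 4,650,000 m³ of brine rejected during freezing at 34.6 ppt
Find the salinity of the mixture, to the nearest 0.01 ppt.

Mass of salt is conserved:
salt = 3,750,000×32.6 + 2,240,000×29.1 + 760,000×4.6 + 4,650,000×34.6 = 122,250,000 + 65,184,000 + 3,496,000 + 160,890,000 = 351,820,000
volume = 3,750,000 + 2,240,000 + 760,000 + 4,650,000 = 11,400,000 m³
S = 351,820,000 / 11,400,000 = 30.8614 ppt

30.86 ppt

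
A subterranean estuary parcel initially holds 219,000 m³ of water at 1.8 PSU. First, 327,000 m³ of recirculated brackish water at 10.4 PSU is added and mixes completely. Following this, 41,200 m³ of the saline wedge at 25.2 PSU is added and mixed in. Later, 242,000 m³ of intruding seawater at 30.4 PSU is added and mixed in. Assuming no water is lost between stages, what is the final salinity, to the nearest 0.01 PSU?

14.70 PSU

Weighted by volume,
Initial salt = 219,000×1.8 = 394,200
After stage 1: salt = 394,200 + 327,000×10.4 = 3,795,000; volume = 546,000 m³; S = 6.951 PSU
After stage 2: salt = 3,795,000 + 41,200×25.2 = 4,833,240; volume = 587,200 m³; S = 8.231 PSU
After stage 3: salt = 4,833,240 + 242,000×30.4 = 12,190,040; volume = 829,200 m³
S = 12,190,040 / 829,200 = 14.701 PSU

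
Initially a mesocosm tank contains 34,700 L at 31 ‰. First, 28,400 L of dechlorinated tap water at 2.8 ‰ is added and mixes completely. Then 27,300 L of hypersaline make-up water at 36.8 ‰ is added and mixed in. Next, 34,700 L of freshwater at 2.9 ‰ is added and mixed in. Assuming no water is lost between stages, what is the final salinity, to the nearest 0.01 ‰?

Salt balance:
Initial salt = 34,700×31 = 1,075,700
After stage 1: salt = 1,075,700 + 28,400×2.8 = 1,155,220; volume = 63,100 L; S = 18.308 ‰
After stage 2: salt = 1,155,220 + 27,300×36.8 = 2,159,860; volume = 90,400 L; S = 23.892 ‰
After stage 3: salt = 2,159,860 + 34,700×2.9 = 2,260,490; volume = 125,100 L
S = 2,260,490 / 125,100 = 18.0695 ‰

18.07 ‰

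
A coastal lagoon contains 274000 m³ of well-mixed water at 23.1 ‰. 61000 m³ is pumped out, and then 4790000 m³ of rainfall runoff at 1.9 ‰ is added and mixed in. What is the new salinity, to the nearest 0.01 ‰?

2.80 ‰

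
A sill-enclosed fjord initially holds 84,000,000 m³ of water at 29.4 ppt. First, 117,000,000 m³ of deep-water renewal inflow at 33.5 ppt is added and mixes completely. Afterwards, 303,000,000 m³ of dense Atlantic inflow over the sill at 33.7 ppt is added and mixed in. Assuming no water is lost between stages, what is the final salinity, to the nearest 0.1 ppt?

Weighted by volume,
Initial salt = 84,000,000×29.4 = 2,469,600,000
After stage 1: salt = 2,469,600,000 + 117,000,000×33.5 = 6,389,100,000; volume = 201,000,000 m³; S = 31.787 ppt
After stage 2: salt = 6,389,100,000 + 303,000,000×33.7 = 16,600,200,000; volume = 504,000,000 m³
S = 16,600,200,000 / 504,000,000 = 32.9369 ppt

32.9 ppt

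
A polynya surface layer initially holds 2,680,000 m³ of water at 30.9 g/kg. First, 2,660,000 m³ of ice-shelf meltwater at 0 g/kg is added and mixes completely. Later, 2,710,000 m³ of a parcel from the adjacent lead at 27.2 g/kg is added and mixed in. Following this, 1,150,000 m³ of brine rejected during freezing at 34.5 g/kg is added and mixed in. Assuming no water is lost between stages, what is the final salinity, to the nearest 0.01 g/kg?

By conservation of dissolved salt,
Initial salt = 2,680,000×30.9 = 82,812,000
After stage 1: salt = 82,812,000 + 2,660,000×0 = 82,812,000; volume = 5,340,000 m³; S = 15.508 g/kg
After stage 2: salt = 82,812,000 + 2,710,000×27.2 = 156,524,000; volume = 8,050,000 m³; S = 19.444 g/kg
After stage 3: salt = 156,524,000 + 1,150,000×34.5 = 196,199,000; volume = 9,200,000 m³
S = 196,199,000 / 9,200,000 = 21.326 g/kg

21.33 g/kg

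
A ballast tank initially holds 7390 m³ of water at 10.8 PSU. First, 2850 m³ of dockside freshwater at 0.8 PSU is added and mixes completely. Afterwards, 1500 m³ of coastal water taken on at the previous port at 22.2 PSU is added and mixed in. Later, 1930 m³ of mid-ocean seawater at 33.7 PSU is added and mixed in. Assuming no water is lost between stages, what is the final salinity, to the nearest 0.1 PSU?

Conserving salt mass:
Initial salt = 7,390×10.8 = 79,812
After stage 1: salt = 79,812 + 2,850×0.8 = 82,092; volume = 10,240 m³; S = 8.017 PSU
After stage 2: salt = 82,092 + 1,500×22.2 = 115,392; volume = 11,740 m³; S = 9.829 PSU
After stage 3: salt = 115,392 + 1,930×33.7 = 180,433; volume = 13,670 m³
S = 180,433 / 13,670 = 13.1992 PSU

13.2 PSU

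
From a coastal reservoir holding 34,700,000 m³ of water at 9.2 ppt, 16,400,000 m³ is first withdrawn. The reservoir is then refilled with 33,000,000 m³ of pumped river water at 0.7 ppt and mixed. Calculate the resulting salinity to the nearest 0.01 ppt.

Remaining after removal: 18,300,000 m³ at 9.2 ppt (salt = 168,360,000)
After addition: salt = 168,360,000 + 33,000,000×0.7 = 191,460,000; volume = 51,300,000 m³
S = 191,460,000 / 51,300,000 = 3.7322 ppt

3.73 ppt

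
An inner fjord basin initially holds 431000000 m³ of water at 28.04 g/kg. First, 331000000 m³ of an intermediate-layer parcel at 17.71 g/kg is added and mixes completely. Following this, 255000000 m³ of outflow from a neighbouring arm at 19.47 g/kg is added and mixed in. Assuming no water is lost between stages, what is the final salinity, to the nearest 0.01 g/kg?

Salt balance:
Initial salt = 431,000,000×28.04 = 12,085,240,000
After stage 1: salt = 12,085,240,000 + 331,000,000×17.71 = 17,947,250,000; volume = 762,000,000 m³; S = 23.553 g/kg
After stage 2: salt = 17,947,250,000 + 255,000,000×19.47 = 22,912,100,000; volume = 1,017,000,000 m³
S = 22,912,100,000 / 1,017,000,000 = 22.5291 g/kg

22.53 g/kg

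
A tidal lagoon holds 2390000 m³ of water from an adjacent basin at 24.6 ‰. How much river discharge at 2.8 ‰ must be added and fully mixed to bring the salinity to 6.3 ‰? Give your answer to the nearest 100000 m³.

12500000 m³

Salt balance: 2,390,000×24.6 + V×2.8 = (2,390,000+V)×6.3
58,794,000 + 2.8V = 15,057,000 + 6.3V
43,737,000 = 3.5V
V = 12,496,285.71 m³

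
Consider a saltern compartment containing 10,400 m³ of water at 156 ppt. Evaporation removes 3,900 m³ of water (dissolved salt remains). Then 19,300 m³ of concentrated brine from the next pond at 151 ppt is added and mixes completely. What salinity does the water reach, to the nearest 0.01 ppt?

175.84 ppt

After evaporation: salt = 10,400×156 = 1,622,400; volume = 10,400 − 3,900 = 6,500 m³
After mixing: salt = 1,622,400 + 19,300×151 = 4,536,700; volume = 6,500 + 19,300 = 25,800 m³
S = 4,536,700 / 25,800 = 175.8411 ppt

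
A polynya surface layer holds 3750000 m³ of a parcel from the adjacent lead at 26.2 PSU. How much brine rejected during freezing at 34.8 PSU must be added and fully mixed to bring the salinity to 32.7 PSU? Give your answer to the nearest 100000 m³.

11600000 m³

Salt balance: 3,750,000×26.2 + V×34.8 = (3,750,000+V)×32.7
98,250,000 + 34.8V = 122,625,000 + 32.7V
24,375,000 = 2.1V
V = 11,607,142.86 m³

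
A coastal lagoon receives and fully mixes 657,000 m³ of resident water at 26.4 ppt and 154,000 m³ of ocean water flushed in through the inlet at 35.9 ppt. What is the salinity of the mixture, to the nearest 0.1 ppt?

28.2 ppt

Conserving salt mass:
salt = 657,000×26.4 + 154,000×35.9 = 17,344,800 + 5,528,600 = 22,873,400
volume = 657,000 + 154,000 = 811,000 m³
S = 22,873,400 / 811,000 = 28.204 ppt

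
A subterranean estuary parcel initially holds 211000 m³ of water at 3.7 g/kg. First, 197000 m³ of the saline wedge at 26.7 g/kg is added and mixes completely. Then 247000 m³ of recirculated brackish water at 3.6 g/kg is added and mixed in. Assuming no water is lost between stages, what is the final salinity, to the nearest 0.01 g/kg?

10.58 g/kg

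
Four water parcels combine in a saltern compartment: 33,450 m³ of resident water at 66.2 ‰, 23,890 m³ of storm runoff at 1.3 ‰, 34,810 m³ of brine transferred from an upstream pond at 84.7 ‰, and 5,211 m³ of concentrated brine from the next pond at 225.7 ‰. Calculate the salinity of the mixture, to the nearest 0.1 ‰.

Weighted by volume,
salt = 33,450×66.2 + 23,890×1.3 + 34,810×84.7 + 5,211×225.7 = 2,214,390 + 31,057 + 2,948,407 + 1,176,122.7 = 6,369,976.7
volume = 33,450 + 23,890 + 34,810 + 5,211 = 97,361 m³
S = 6,369,976.7 / 97,361 = 65.426 ‰

65.4 ‰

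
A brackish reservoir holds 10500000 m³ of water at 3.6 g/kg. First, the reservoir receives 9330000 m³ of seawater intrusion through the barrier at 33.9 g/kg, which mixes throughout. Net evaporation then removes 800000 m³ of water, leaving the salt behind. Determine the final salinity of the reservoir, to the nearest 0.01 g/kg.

18.61 g/kg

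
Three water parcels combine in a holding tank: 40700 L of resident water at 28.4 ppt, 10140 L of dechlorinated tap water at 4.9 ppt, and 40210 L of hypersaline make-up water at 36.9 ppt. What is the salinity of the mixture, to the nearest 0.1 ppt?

Weighted by volume,
salt = 40,700×28.4 + 10,140×4.9 + 40,210×36.9 = 1,155,880 + 49,686 + 1,483,749 = 2,689,315
volume = 40,700 + 10,140 + 40,210 = 91,050 L
S = 2,689,315 / 91,050 = 29.537 ppt

29.5 ppt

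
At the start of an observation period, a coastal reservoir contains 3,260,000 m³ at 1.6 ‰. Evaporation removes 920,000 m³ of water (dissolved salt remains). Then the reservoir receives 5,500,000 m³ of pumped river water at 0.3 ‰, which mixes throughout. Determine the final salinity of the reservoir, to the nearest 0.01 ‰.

After evaporation: salt = 3,260,000×1.6 = 5,216,000; volume = 3,260,000 − 920,000 = 2,340,000 m³
After mixing: salt = 5,216,000 + 5,500,000×0.3 = 6,866,000; volume = 2,340,000 + 5,500,000 = 7,840,000 m³
S = 6,866,000 / 7,840,000 = 0.8758 ‰

0.88 ‰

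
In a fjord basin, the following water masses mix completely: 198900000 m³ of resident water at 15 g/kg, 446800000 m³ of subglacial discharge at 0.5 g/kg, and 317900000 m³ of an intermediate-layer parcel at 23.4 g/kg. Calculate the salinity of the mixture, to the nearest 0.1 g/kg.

By conservation of dissolved salt,
salt = 198,900,000×15 + 446,800,000×0.5 + 317,900,000×23.4 = 2,983,500,000 + 223,400,000 + 7,438,860,000 = 10,645,760,000
volume = 198,900,000 + 446,800,000 + 317,900,000 = 963,600,000 m³
S = 10,645,760,000 / 963,600,000 = 11.048 g/kg

11.0 g/kg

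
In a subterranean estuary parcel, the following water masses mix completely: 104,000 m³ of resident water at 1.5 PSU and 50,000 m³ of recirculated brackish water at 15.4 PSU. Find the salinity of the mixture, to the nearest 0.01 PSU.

Salt balance:
salt = 104,000×1.5 + 50,000×15.4 = 156,000 + 770,000 = 926,000
volume = 104,000 + 50,000 = 154,000 m³
S = 926,000 / 154,000 = 6.013 PSU

6.01 PSU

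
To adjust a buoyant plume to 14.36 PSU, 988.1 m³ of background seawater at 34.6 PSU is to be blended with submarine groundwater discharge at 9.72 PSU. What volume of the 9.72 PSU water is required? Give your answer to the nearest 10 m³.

4310 m³

Salt balance: 988.1×34.6 + V×9.72 = (988.1+V)×14.36
34,188.26 + 9.72V = 14,189.116 + 14.36V
19,999.144 = 4.64V
V = 4,310.16 m³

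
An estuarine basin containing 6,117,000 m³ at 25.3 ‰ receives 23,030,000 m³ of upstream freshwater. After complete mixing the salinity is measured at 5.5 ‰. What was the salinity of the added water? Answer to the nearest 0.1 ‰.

0.2 ‰

Salt balance: 6,117,000×25.3 + 23,030,000×S = 29,147,000×5.5
154,760,100 + 23,030,000·S = 160,308,500
S = (160,308,500 − 154,760,100) / 23,030,000 = 0.2409 ‰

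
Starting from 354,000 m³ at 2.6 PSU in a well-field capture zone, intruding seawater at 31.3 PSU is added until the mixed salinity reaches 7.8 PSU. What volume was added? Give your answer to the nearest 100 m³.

Salt balance: 354,000×2.6 + V×31.3 = (354,000+V)×7.8
920,400 + 31.3V = 2,761,200 + 7.8V
1,840,800 = 23.5V
V = 78,331.91 m³

78300 m³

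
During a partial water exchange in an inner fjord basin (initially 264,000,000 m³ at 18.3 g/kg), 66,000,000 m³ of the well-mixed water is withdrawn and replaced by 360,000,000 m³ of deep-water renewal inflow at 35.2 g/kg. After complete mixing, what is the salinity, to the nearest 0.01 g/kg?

29.20 g/kg

Remaining after removal: 198,000,000 m³ at 18.3 g/kg (salt = 3,623,400,000)
After addition: salt = 3,623,400,000 + 360,000,000×35.2 = 16,295,400,000; volume = 558,000,000 m³
S = 16,295,400,000 / 558,000,000 = 29.2032 g/kg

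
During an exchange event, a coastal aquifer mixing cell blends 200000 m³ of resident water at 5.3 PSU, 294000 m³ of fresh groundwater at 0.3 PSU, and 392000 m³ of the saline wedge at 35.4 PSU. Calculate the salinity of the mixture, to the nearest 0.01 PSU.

16.96 PSU

Weighted by volume,
salt = 200,000×5.3 + 294,000×0.3 + 392,000×35.4 = 1,060,000 + 88,200 + 13,876,800 = 15,025,000
volume = 200,000 + 294,000 + 392,000 = 886,000 m³
S = 15,025,000 / 886,000 = 16.9582 PSU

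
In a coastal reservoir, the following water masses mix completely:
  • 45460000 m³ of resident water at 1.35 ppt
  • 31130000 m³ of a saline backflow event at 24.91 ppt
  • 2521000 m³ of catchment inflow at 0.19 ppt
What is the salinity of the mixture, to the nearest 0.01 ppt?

10.58 ppt

By conservation of dissolved salt,
salt = 45,460,000×1.35 + 31,130,000×24.91 + 2,521,000×0.19 = 61,371,000 + 775,448,300 + 478,990 = 837,298,290
volume = 45,460,000 + 31,130,000 + 2,521,000 = 79,111,000 m³
S = 837,298,290 / 79,111,000 = 10.5838 ppt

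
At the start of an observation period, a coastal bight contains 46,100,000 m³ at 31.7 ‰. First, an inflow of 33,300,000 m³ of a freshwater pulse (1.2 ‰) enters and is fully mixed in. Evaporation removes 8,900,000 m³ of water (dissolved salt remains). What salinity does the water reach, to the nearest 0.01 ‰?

After mixing: salt = 46,100,000×31.7 + 33,300,000×1.2 = 1,501,330,000; volume = 79,400,000 m³
After evaporation: salt unchanged = 1,501,330,000; volume = 79,400,000 − 8,900,000 = 70,500,000 m³
S = 1,501,330,000 / 70,500,000 = 21.2955 ‰

21.30 ‰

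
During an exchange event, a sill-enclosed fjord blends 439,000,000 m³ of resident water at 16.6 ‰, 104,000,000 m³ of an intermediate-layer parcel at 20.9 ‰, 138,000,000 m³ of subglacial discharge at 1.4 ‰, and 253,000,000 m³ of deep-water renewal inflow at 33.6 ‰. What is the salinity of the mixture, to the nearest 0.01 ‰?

19.44 ‰

Conserving salt mass:
salt = 439,000,000×16.6 + 104,000,000×20.9 + 138,000,000×1.4 + 253,000,000×33.6 = 7,287,400,000 + 2,173,600,000 + 193,200,000 + 8,500,800,000 = 18,155,000,000
volume = 439,000,000 + 104,000,000 + 138,000,000 + 253,000,000 = 934,000,000 m³
S = 18,155,000,000 / 934,000,000 = 19.4379 ‰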